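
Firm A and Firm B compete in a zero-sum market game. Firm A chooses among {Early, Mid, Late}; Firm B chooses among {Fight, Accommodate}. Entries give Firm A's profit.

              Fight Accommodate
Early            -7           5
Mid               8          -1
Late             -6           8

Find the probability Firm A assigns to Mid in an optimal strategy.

Row minima: Early → -7, Mid → -1, Late → -6; maximin = -1.
Column maxima: Fight → 8, Accommodate → 8; minimax = 8.
-1 ≠ 8, so there is no saddle point; optimal play is mixed.
Early is strictly dominated by Late, so Firm A never plays it.
On the remaining 2×2 (Mid, Late vs Fight, Accommodate):
Let Firm A play Mid with probability p. Expected payoff against Fight: 8p + (-6)(1−p) = 14p − 6; against Accommodate: (-1)p + 8(1−p) = −9p + 8.
Setting these equal: 14p − 6 = −9p + 8 ⇒ 23p = 14 ⇒ p = 14/23, and the value is (14)·(14/23) − 6 = 58/23.
For Firm B: with q = P(Fight), equating Mid's and Late's payoffs gives 9q − 1 = −14q + 8 ⇒ q = 9/23.

14/23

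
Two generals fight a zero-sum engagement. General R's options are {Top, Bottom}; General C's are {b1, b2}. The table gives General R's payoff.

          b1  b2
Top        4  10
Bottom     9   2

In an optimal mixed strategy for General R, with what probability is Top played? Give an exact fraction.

7/13

Row minima: Top → 4, Bottom → 2; maximin = 4.
Column maxima: b1 → 9, b2 → 10; minimax = 9.
4 ≠ 9, so there is no saddle point; optimal play is mixed.
Let General R play Top with probability p. Expected payoff against b1: 4p + 9(1−p) = −5p + 9; against b2: 10p + 2(1−p) = 8p + 2.
Setting these equal: −5p + 9 = 8p + 2 ⇒ −13p = -7 ⇒ p = 7/13, and the value is (-5)·(7/13) + 9 = 82/13.
For General C: with q = P(b1), equating Top's and Bottom's payoffs gives −6q + 10 = 7q + 2 ⇒ q = 8/13.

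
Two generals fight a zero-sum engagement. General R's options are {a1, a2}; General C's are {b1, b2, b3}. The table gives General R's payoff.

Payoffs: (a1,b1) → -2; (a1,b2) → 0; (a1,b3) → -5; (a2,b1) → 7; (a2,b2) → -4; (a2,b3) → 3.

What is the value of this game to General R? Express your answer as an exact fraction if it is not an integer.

-5/3

Row minima: a1 → -5, a2 → -4; maximin = -4.
Column maxima: b1 → 7, b2 → 0, b3 → 3; minimax = 0.
-4 ≠ 0, so there is no saddle point; optimal play is mixed.
b1 is strictly dominated by b3 (it gives General R strictly more in every row), so General C never plays it.
On the remaining 2×2 (a1, a2 vs b2, b3):
Let General R play a1 with probability p. Expected payoff against b2: 0p + (-4)(1−p) = 4p − 4; against b3: (-5)p + 3(1−p) = −8p + 3.
Setting these equal: 4p − 4 = −8p + 3 ⇒ 12p = 7 ⇒ p = 7/12, and the value is (4)·(7/12) − 4 = -5/3.
For General C: with q = P(b2), equating a1's and a2's payoffs gives 5q − 5 = −7q + 3 ⇒ q = 2/3.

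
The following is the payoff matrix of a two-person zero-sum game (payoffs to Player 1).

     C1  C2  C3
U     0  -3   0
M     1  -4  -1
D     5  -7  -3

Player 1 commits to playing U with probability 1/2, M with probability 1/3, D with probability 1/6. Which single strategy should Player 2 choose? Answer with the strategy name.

C2

If Player 2 plays C1, Player 1's expected payoff is (1/2)·0 + (1/3)·1 + (1/6)·5 = 7/6.
If Player 2 plays C2, Player 1's expected payoff is (1/2)·(-3) + (1/3)·(-4) + (1/6)·(-7) = -4.
If Player 2 plays C3, Player 1's expected payoff is (1/2)·0 + (1/3)·(-1) + (1/6)·(-3) = -5/6.
Player 2 minimizes Player 1's payoff; the smallest is -4, so the best response is C2.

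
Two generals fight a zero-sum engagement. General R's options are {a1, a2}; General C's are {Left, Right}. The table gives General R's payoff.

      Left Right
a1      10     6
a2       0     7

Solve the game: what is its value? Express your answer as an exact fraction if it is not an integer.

70/11

Row minima: a1 → 6, a2 → 0; maximin = 6.
Column maxima: Left → 10, Right → 7; minimax = 7.
6 ≠ 7, so there is no saddle point; optimal play is mixed.
Let General R play a1 with probability p. Expected payoff against Left: 10p + 0(1−p) = 10p; against Right: 6p + 7(1−p) = −p + 7.
Setting these equal: 10p = −p + 7 ⇒ 11p = 7 ⇒ p = 7/11, and the value is (10)·(7/11) = 70/11.
For General C: with q = P(Left), equating a1's and a2's payoffs gives 4q + 6 = −7q + 7 ⇒ q = 1/11.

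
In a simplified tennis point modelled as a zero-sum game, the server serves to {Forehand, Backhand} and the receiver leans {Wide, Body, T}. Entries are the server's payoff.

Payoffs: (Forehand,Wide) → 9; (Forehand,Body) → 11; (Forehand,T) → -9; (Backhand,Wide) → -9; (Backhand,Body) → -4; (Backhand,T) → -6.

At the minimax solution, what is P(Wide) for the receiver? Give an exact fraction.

Row minima: Forehand → -9, Backhand → -9; maximin = -9.
Column maxima: Wide → 9, Body → 11, T → -6; minimax = -6.
-9 ≠ -6, so there is no saddle point; optimal play is mixed.
Body is strictly dominated by Wide (it gives the server strictly more in every row), so the receiver never plays it.
On the remaining 2×2 (Forehand, Backhand vs Wide, T):
Let the server play Forehand with probability p. Expected payoff against Wide: 9p + (-9)(1−p) = 18p − 9; against T: (-9)p + (-6)(1−p) = −3p − 6.
Setting these equal: 18p − 9 = −3p − 6 ⇒ 21p = 3 ⇒ p = 1/7, and the value is (18)·(1/7) − 9 = -45/7.
For the receiver: with q = P(Wide), equating Forehand's and Backhand's payoffs gives 18q − 9 = −3q − 6 ⇒ q = 1/7.

1/7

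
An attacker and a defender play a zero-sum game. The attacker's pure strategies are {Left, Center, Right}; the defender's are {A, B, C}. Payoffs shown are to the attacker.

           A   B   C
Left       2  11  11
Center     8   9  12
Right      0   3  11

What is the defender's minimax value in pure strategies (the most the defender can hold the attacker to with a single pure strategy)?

Column maxima: A → 8, B → 11, C → 12.
The smallest of these is 8.

8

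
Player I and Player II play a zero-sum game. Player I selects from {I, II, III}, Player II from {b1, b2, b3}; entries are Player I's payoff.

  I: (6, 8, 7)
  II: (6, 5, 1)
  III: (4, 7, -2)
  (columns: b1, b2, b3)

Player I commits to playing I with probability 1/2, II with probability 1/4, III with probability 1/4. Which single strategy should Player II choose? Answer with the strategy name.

If Player II plays b1, Player I's expected payoff is (1/2)·6 + (1/4)·6 + (1/4)·4 = 11/2.
If Player II plays b2, Player I's expected payoff is (1/2)·8 + (1/4)·5 + (1/4)·7 = 7.
If Player II plays b3, Player I's expected payoff is (1/2)·7 + (1/4)·1 + (1/4)·(-2) = 13/4.
Player II minimizes Player I's payoff; the smallest is 13/4, so the best response is b3.

b3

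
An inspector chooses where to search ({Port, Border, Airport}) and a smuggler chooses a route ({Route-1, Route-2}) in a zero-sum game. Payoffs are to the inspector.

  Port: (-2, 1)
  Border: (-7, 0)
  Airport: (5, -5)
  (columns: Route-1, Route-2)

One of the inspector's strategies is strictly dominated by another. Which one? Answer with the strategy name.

Port gives a strictly higher payoff than Border against every column: -2 > -7, 1 > 0.
So Border is strictly dominated and the inspector never plays it.

Border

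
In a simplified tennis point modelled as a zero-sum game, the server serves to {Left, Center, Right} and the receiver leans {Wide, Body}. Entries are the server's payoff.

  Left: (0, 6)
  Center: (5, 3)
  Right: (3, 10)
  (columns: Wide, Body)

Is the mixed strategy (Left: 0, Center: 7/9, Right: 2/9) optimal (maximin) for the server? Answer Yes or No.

Yes

Against Wide this mix gives (7/9)·5 + (2/9)·3 = 41/9.
Against Body this mix gives (7/9)·3 + (2/9)·10 = 41/9.
All of the receiver's active replies (Wide, Body) yield 41/9, and no column does worse for the server. The mix makes the receiver indifferent and guarantees 41/9, so it is optimal.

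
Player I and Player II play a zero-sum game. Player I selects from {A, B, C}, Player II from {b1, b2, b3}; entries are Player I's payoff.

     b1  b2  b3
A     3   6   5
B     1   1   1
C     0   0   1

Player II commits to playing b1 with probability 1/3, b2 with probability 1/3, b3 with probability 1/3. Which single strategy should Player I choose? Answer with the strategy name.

A

Expected payoff of A: (1/3)·3 + (1/3)·6 + (1/3)·5 = 14/3.
Expected payoff of B: (1/3)·1 + (1/3)·1 + (1/3)·1 = 1.
Expected payoff of C: (1/3)·0 + (1/3)·0 + (1/3)·1 = 1/3.
The largest is 14/3, so Player I's best response is A.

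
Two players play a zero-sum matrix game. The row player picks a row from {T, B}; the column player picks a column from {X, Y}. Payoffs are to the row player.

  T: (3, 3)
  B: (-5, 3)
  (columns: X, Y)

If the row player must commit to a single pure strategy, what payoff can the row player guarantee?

3

Row minima: T → 3, B → -5.
The best of these is 3.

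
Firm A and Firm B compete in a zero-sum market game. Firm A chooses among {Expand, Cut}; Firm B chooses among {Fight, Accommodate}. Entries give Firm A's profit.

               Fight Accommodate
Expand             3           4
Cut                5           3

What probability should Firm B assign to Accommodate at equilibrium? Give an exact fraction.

2/3

Row minima: Expand → 3, Cut → 3; maximin = 3.
Column maxima: Fight → 5, Accommodate → 4; minimax = 4.
3 ≠ 4, so there is no saddle point; optimal play is mixed.
Let Firm A play Expand with probability p. Expected payoff against Fight: 3p + 5(1−p) = −2p + 5; against Accommodate: 4p + 3(1−p) = p + 3.
Setting these equal: −2p + 5 = p + 3 ⇒ −3p = -2 ⇒ p = 2/3, and the value is (-2)·(2/3) + 5 = 11/3.
For Firm B: with q = P(Fight), equating Expand's and Cut's payoffs gives −q + 4 = 2q + 3 ⇒ q = 1/3.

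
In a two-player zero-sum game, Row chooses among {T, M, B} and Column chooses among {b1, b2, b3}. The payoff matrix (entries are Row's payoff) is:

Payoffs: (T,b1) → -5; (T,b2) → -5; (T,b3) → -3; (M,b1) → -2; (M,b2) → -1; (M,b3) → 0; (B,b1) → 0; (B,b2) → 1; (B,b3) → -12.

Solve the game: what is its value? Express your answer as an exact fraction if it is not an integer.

-12/7

Row minima: T → -5, M → -2, B → -12; maximin = -2.
Column maxima: b1 → 0, b2 → 1, b3 → 0; minimax = 0.
-2 ≠ 0, so there is no saddle point; optimal play is mixed.
T is strictly dominated by M, so Row never plays it.
With T eliminated, b2 is strictly dominated by b1 (it gives Row strictly more in every remaining row), so Column never plays it.
On the remaining 2×2 (M, B vs b1, b3):
Let Row play M with probability p. Expected payoff against b1: (-2)p + 0(1−p) = −2p; against b3: 0p + (-12)(1−p) = 12p − 12.
Setting these equal: −2p = 12p − 12 ⇒ −14p = -12 ⇒ p = 6/7, and the value is (-2)·(6/7) = -12/7.
For Column: with q = P(b1), equating M's and B's payoffs gives −2q = 12q − 12 ⇒ q = 6/7.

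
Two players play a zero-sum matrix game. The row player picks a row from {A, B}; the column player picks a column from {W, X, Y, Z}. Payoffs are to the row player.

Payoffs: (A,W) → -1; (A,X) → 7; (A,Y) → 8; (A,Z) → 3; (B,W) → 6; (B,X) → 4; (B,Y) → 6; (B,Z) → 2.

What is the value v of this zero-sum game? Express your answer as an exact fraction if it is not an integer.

Row minima: A → -1, B → 2; maximin = 2.
Column maxima: W → 6, X → 7, Y → 8, Z → 3; minimax = 3.
2 ≠ 3, so there is no saddle point; optimal play is mixed.
X is strictly dominated by Z (it gives the row player strictly more in every row), so the column player never plays it.
Y is strictly dominated by Z (it gives the row player strictly more in every row), so the column player never plays it.
On the remaining 2×2 (A, B vs W, Z):
Let the row player play A with probability p. Expected payoff against W: (-1)p + 6(1−p) = −7p + 6; against Z: 3p + 2(1−p) = p + 2.
Setting these equal: −7p + 6 = p + 2 ⇒ −8p = -4 ⇒ p = 1/2, and the value is (-7)·(1/2) + 6 = 5/2.
For the column player: with q = P(W), equating A's and B's payoffs gives −4q + 3 = 4q + 2 ⇒ q = 1/8.

5/2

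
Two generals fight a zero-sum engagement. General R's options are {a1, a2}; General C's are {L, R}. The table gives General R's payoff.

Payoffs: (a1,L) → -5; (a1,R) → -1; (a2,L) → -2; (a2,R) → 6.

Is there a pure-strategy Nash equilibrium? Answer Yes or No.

Yes

Row minima: a1 → -5, a2 → -2; maximin = -2.
Column maxima: L → -2, R → 6; minimax = -2.
maximin = minimax = -2, so a saddle point exists.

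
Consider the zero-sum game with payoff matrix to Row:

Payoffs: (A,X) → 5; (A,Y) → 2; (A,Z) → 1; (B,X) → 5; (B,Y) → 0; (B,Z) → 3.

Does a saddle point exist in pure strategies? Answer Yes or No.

Row minima: A → 1, B → 0; maximin = 1.
Column maxima: X → 5, Y → 2, Z → 3; minimax = 2.
1 ≠ 2, so no pure-strategy equilibrium exists.

No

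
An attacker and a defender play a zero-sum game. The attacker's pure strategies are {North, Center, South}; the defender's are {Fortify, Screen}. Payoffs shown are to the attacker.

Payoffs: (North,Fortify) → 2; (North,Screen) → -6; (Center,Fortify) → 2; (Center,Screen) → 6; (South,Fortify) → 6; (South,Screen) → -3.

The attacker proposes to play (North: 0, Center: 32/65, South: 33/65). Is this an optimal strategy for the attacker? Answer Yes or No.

No

Against Fortify this mix gives (32/65)·2 + (33/65)·6 = 262/65.
Against Screen this mix gives (32/65)·6 + (33/65)·(-3) = 93/65.
The defender will play Screen, holding the attacker to 93/65. Shifting weight toward the row that does better against Screen would raise this floor (the equalizing mix achieves 42/13 against both Screen and Fortify), so the proposed strategy is not optimal.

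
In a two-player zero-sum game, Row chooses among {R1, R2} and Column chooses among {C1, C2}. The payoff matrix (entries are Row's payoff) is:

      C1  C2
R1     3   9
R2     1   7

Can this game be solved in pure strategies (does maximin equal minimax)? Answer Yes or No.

Yes

Row minima: R1 → 3, R2 → 1; maximin = 3.
Column maxima: C1 → 3, C2 → 9; minimax = 3.
maximin = minimax = 3, so a saddle point exists.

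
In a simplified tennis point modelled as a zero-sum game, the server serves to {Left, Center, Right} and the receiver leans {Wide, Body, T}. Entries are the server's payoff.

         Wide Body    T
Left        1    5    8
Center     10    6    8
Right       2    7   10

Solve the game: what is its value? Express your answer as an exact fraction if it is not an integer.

Row minima: Left → 1, Center → 6, Right → 2; maximin = 6.
Column maxima: Wide → 10, Body → 7, T → 10; minimax = 7.
6 ≠ 7, so there is no saddle point; optimal play is mixed.
Left is strictly dominated by Right, so the server never plays it.
T is strictly dominated by Body (it gives the server strictly more in every row), so the receiver never plays it.
On the remaining 2×2 (Center, Right vs Wide, Body):
Let the server play Center with probability p. Expected payoff against Wide: 10p + 2(1−p) = 8p + 2; against Body: 6p + 7(1−p) = −p + 7.
Setting these equal: 8p + 2 = −p + 7 ⇒ 9p = 5 ⇒ p = 5/9, and the value is (8)·(5/9) + 2 = 58/9.
For the receiver: with q = P(Wide), equating Center's and Right's payoffs gives 4q + 6 = −5q + 7 ⇒ q = 1/9.

58/9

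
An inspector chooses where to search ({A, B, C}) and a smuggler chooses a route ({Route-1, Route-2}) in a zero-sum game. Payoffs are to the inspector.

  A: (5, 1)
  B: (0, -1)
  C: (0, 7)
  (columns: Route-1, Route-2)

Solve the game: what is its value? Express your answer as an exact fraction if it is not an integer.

35/11

Row minima: A → 1, B → -1, C → 0; maximin = 1.
Column maxima: Route-1 → 5, Route-2 → 7; minimax = 5.
1 ≠ 5, so there is no saddle point; optimal play is mixed.
B is strictly dominated by A, so the inspector never plays it.
On the remaining 2×2 (A, C vs Route-1, Route-2):
Let the inspector play A with probability p. Expected payoff against Route-1: 5p + 0(1−p) = 5p; against Route-2: 1p + 7(1−p) = −6p + 7.
Setting these equal: 5p = −6p + 7 ⇒ 11p = 7 ⇒ p = 7/11, and the value is (5)·(7/11) = 35/11.
For the smuggler: with q = P(Route-1), equating A's and C's payoffs gives 4q + 1 = −7q + 7 ⇒ q = 6/11.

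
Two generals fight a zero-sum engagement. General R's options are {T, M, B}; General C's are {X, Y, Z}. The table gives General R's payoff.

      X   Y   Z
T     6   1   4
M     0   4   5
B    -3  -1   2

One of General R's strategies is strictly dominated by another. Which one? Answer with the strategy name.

T gives a strictly higher payoff than B against every column: 6 > -3, 1 > -1, 4 > 2.
So B is strictly dominated and General R never plays it.

B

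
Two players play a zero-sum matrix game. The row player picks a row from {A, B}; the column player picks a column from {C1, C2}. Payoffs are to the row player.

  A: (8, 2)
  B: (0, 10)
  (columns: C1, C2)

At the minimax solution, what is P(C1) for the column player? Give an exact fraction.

1/2

Row minima: A → 2, B → 0; maximin = 2.
Column maxima: C1 → 8, C2 → 10; minimax = 8.
2 ≠ 8, so there is no saddle point; optimal play is mixed.
Let the row player play A with probability p. Expected payoff against C1: 8p + 0(1−p) = 8p; against C2: 2p + 10(1−p) = −8p + 10.
Setting these equal: 8p = −8p + 10 ⇒ 16p = 10 ⇒ p = 5/8, and the value is (8)·(5/8) = 5.
For the column player: with q = P(C1), equating A's and B's payoffs gives 6q + 2 = −10q + 10 ⇒ q = 1/2.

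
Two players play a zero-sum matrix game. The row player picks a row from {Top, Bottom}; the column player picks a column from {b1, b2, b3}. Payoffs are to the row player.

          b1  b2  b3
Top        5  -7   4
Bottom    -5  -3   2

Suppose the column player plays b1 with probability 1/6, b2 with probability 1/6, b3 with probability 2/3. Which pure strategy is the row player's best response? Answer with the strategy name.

Expected payoff of Top: (1/6)·5 + (1/6)·(-7) + (2/3)·4 = 7/3.
Expected payoff of Bottom: (1/6)·(-5) + (1/6)·(-3) + (2/3)·2 = 0.
The largest is 7/3, so the row player's best response is Top.

Top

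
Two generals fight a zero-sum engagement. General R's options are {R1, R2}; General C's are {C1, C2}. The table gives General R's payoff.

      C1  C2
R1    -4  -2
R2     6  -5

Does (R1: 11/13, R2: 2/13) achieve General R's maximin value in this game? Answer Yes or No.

Yes

Against C1 this mix gives (11/13)·(-4) + (2/13)·6 = -32/13.
Against C2 this mix gives (11/13)·(-2) + (2/13)·(-5) = -32/13.
All of General C's active replies (C1, C2) yield -32/13, and no column does worse for General R. The mix makes General C indifferent and guarantees -32/13, so it is optimal.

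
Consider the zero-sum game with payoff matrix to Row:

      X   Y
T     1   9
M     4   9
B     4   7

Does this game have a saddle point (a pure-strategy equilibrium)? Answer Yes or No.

Yes

Row minima: T → 1, M → 4, B → 4; maximin = 4.
Column maxima: X → 4, Y → 9; minimax = 4.
maximin = minimax = 4, so a saddle point exists.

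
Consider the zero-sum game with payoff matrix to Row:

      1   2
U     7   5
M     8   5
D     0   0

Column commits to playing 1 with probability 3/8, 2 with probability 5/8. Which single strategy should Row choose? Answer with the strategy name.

Expected payoff of U: (3/8)·7 + (5/8)·5 = 23/4.
Expected payoff of M: (3/8)·8 + (5/8)·5 = 49/8.
Expected payoff of D: (3/8)·0 + (5/8)·0 = 0.
The largest is 49/8, so Row's best response is M.

M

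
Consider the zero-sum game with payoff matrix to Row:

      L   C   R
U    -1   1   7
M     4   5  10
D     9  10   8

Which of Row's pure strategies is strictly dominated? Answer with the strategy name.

U

M gives a strictly higher payoff than U against every column: 4 > -1, 5 > 1, 10 > 7.
So U is strictly dominated and Row never plays it.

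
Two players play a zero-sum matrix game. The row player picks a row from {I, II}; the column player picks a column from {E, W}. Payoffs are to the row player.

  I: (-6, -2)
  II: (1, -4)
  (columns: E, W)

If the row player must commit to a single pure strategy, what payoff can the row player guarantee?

-4

Row minima: I → -6, II → -4.
The best of these is -4.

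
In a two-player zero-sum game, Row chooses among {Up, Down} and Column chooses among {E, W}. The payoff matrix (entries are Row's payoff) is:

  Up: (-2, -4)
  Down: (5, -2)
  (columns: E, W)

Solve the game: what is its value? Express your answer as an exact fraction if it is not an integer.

Row minima: Up → -4, Down → -2; maximin = -2.
Column maxima: E → 5, W → -2; minimax = -2.
Since maximin = minimax = -2, there is a saddle point and the value is -2.

-2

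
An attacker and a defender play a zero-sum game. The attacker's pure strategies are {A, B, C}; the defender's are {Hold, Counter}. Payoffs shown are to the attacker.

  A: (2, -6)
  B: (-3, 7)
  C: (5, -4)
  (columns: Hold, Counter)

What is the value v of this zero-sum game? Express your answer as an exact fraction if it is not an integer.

Row minima: A → -6, B → -3, C → -4; maximin = -3.
Column maxima: Hold → 5, Counter → 7; minimax = 5.
-3 ≠ 5, so there is no saddle point; optimal play is mixed.
A is strictly dominated by C, so the attacker never plays it.
On the remaining 2×2 (B, C vs Hold, Counter):
Let the attacker play B with probability p. Expected payoff against Hold: (-3)p + 5(1−p) = −8p + 5; against Counter: 7p + (-4)(1−p) = 11p − 4.
Setting these equal: −8p + 5 = 11p − 4 ⇒ −19p = -9 ⇒ p = 9/19, and the value is (-8)·(9/19) + 5 = 23/19.
For the defender: with q = P(Hold), equating B's and C's payoffs gives −10q + 7 = 9q − 4 ⇒ q = 11/19.

23/19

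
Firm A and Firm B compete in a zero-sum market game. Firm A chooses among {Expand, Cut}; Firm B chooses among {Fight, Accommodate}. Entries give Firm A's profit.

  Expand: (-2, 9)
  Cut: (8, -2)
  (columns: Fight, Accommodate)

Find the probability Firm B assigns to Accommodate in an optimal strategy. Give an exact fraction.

Row minima: Expand → -2, Cut → -2; maximin = -2.
Column maxima: Fight → 8, Accommodate → 9; minimax = 8.
-2 ≠ 8, so there is no saddle point; optimal play is mixed.
Let Firm A play Expand with probability p. Expected payoff against Fight: (-2)p + 8(1−p) = −10p + 8; against Accommodate: 9p + (-2)(1−p) = 11p − 2.
Setting these equal: −10p + 8 = 11p − 2 ⇒ −21p = -10 ⇒ p = 10/21, and the value is (-10)·(10/21) + 8 = 68/21.
For Firm B: with q = P(Fight), equating Expand's and Cut's payoffs gives −11q + 9 = 10q − 2 ⇒ q = 11/21.

10/21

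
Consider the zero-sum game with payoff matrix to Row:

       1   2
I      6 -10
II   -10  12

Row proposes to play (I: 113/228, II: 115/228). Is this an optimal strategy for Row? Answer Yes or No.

No

Against 1 this mix gives (113/228)·6 + (115/228)·(-10) = -118/57.
Against 2 this mix gives (113/228)·(-10) + (115/228)·12 = 125/114.
Column will play 1, holding Row to -118/57. Shifting weight toward the row that does better against 1 would raise this floor (the equalizing mix achieves -14/19 against both 1 and 2), so the proposed strategy is not optimal.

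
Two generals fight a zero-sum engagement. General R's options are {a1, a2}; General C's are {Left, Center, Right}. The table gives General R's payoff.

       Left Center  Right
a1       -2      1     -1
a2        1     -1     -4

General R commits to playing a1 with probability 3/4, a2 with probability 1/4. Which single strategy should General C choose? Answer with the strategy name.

If General C plays Left, General R's expected payoff is (3/4)·(-2) + (1/4)·1 = -5/4.
If General C plays Center, General R's expected payoff is (3/4)·1 + (1/4)·(-1) = 1/2.
If General C plays Right, General R's expected payoff is (3/4)·(-1) + (1/4)·(-4) = -7/4.
General C minimizes General R's payoff; the smallest is -7/4, so the best response is Right.

Right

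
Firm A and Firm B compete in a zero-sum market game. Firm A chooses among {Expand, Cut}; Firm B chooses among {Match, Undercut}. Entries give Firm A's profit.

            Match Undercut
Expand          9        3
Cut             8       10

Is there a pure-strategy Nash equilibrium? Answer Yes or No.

Row minima: Expand → 3, Cut → 8; maximin = 8.
Column maxima: Match → 9, Undercut → 10; minimax = 9.
8 ≠ 9, so no pure-strategy equilibrium exists.

No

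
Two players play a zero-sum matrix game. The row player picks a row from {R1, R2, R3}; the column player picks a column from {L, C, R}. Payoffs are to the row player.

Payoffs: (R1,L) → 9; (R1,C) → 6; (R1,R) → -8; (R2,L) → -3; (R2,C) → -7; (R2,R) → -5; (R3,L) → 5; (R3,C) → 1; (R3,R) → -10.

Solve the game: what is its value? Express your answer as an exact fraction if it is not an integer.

Row minima: R1 → -8, R2 → -7, R3 → -10; maximin = -7.
Column maxima: L → 9, C → 6, R → -5; minimax = -5.
-7 ≠ -5, so there is no saddle point; optimal play is mixed.
R3 is strictly dominated by R1, so the row player never plays it.
L is strictly dominated by C (it gives the row player strictly more in every row), so the column player never plays it.
On the remaining 2×2 (R1, R2 vs C, R):
Let the row player play R1 with probability p. Expected payoff against C: 6p + (-7)(1−p) = 13p − 7; against R: (-8)p + (-5)(1−p) = −3p − 5.
Setting these equal: 13p − 7 = −3p − 5 ⇒ 16p = 2 ⇒ p = 1/8, and the value is (13)·(1/8) − 7 = -43/8.
For the column player: with q = P(C), equating R1's and R2's payoffs gives 14q − 8 = −2q − 5 ⇒ q = 3/16.

-43/8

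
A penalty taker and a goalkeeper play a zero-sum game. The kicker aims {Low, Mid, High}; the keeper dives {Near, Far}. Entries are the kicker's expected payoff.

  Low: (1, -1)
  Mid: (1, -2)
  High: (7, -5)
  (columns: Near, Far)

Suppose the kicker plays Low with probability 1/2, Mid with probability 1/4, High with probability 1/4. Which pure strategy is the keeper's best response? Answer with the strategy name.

Far

If the keeper plays Near, the kicker's expected payoff is (1/2)·1 + (1/4)·1 + (1/4)·7 = 5/2.
If the keeper plays Far, the kicker's expected payoff is (1/2)·(-1) + (1/4)·(-2) + (1/4)·(-5) = -9/4.
The keeper minimizes the kicker's payoff; the smallest is -9/4, so the best response is Far.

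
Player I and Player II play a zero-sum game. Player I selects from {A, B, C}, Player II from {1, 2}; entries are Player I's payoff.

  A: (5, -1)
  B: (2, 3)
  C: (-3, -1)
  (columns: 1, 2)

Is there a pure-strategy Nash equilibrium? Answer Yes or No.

No

Row minima: A → -1, B → 2, C → -3; maximin = 2.
Column maxima: 1 → 5, 2 → 3; minimax = 3.
2 ≠ 3, so no pure-strategy equilibrium exists.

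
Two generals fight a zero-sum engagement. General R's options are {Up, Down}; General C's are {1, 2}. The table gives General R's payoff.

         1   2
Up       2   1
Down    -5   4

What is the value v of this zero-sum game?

Row minima: Up → 1, Down → -5; maximin = 1.
Column maxima: 1 → 2, 2 → 4; minimax = 2.
1 ≠ 2, so there is no saddle point; optimal play is mixed.
Let General R play Up with probability p. Expected payoff against 1: 2p + (-5)(1−p) = 7p − 5; against 2: 1p + 4(1−p) = −3p + 4.
Setting these equal: 7p − 5 = −3p + 4 ⇒ 10p = 9 ⇒ p = 9/10, and the value is (7)·(9/10) − 5 = 13/10.
For General C: with q = P(1), equating Up's and Down's payoffs gives q + 1 = −9q + 4 ⇒ q = 3/10.

13/10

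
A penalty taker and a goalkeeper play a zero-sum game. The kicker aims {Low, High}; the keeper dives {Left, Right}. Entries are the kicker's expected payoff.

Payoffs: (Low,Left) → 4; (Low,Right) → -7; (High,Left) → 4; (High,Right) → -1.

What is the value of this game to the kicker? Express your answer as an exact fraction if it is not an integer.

-1

Row minima: Low → -7, High → -1; maximin = -1.
Column maxima: Left → 4, Right → -1; minimax = -1.
Since maximin = minimax = -1, there is a saddle point and the value is -1.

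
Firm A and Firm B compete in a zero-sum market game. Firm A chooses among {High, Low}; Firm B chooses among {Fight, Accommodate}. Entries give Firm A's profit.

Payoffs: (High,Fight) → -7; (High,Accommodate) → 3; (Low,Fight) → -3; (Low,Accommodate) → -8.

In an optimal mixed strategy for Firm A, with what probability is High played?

Row minima: High → -7, Low → -8; maximin = -7.
Column maxima: Fight → -3, Accommodate → 3; minimax = -3.
-7 ≠ -3, so there is no saddle point; optimal play is mixed.
Let Firm A play High with probability p. Expected payoff against Fight: (-7)p + (-3)(1−p) = −4p − 3; against Accommodate: 3p + (-8)(1−p) = 11p − 8.
Setting these equal: −4p − 3 = 11p − 8 ⇒ −15p = -5 ⇒ p = 1/3, and the value is (-4)·(1/3) − 3 = -13/3.
For Firm B: with q = P(Fight), equating High's and Low's payoffs gives −10q + 3 = 5q − 8 ⇒ q = 11/15.

1/3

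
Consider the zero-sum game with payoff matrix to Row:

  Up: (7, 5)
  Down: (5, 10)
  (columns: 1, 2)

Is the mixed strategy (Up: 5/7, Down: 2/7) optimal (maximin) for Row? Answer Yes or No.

Against 1 this mix gives (5/7)·7 + (2/7)·5 = 45/7.
Against 2 this mix gives (5/7)·5 + (2/7)·10 = 45/7.
All of Column's active replies (1, 2) yield 45/7, and no column does worse for Row. The mix makes Column indifferent and guarantees 45/7, so it is optimal.

Yes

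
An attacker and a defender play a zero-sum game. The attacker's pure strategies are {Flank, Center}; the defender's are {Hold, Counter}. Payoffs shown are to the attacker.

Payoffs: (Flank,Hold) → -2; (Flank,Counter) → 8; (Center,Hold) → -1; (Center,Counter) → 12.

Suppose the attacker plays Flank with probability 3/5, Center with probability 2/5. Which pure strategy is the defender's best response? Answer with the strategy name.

Hold

If the defender plays Hold, the attacker's expected payoff is (3/5)·(-2) + (2/5)·(-1) = -8/5.
If the defender plays Counter, the attacker's expected payoff is (3/5)·8 + (2/5)·12 = 48/5.
The defender minimizes the attacker's payoff; the smallest is -8/5, so the best response is Hold.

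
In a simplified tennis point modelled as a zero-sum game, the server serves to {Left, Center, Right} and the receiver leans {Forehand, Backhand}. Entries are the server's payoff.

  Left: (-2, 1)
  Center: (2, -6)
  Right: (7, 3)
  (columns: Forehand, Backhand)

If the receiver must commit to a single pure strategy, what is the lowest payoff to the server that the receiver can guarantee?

Column maxima: Forehand → 7, Backhand → 3.
The smallest of these is 3.

3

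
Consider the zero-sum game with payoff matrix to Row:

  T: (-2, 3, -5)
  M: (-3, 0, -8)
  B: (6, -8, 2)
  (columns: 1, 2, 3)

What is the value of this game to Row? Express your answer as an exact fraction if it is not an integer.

-17/9

Row minima: T → -5, M → -8, B → -8; maximin = -5.
Column maxima: 1 → 6, 2 → 3, 3 → 2; minimax = 2.
-5 ≠ 2, so there is no saddle point; optimal play is mixed.
M is strictly dominated by T, so Row never plays it.
1 is strictly dominated by 3 (it gives Row strictly more in every row), so Column never plays it.
On the remaining 2×2 (T, B vs 2, 3):
Let Row play T with probability p. Expected payoff against 2: 3p + (-8)(1−p) = 11p − 8; against 3: (-5)p + 2(1−p) = −7p + 2.
Setting these equal: 11p − 8 = −7p + 2 ⇒ 18p = 10 ⇒ p = 5/9, and the value is (11)·(5/9) − 8 = -17/9.
For Column: with q = P(2), equating T's and B's payoffs gives 8q − 5 = −10q + 2 ⇒ q = 7/18.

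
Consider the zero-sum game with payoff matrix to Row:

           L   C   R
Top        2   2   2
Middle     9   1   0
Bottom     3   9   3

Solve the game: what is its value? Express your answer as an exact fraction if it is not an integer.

3

Row minima: Top → 2, Middle → 0, Bottom → 3; maximin = 3.
Column maxima: L → 9, C → 9, R → 3; minimax = 3.
Since maximin = minimax = 3, there is a saddle point and the value is 3.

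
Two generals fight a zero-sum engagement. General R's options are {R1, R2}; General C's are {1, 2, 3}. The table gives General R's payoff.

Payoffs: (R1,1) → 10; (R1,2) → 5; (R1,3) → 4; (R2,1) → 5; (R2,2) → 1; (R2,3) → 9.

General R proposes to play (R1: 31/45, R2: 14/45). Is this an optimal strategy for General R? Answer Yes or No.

Against 1 this mix gives (31/45)·10 + (14/45)·5 = 76/9.
Against 2 this mix gives (31/45)·5 + (14/45)·1 = 169/45.
Against 3 this mix gives (31/45)·4 + (14/45)·9 = 50/9.
General C will play 2, holding General R to 169/45. Shifting weight toward the row that does better against 2 would raise this floor (the equalizing mix achieves 41/9 against both 2 and 3), so the proposed strategy is not optimal.

No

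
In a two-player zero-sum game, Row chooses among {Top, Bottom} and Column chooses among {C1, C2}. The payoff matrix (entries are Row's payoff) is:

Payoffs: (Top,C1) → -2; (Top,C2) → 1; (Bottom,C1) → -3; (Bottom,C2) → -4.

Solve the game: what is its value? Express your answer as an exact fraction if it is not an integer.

Row minima: Top → -2, Bottom → -4; maximin = -2.
Column maxima: C1 → -2, C2 → 1; minimax = -2.
Since maximin = minimax = -2, there is a saddle point and the value is -2.

-2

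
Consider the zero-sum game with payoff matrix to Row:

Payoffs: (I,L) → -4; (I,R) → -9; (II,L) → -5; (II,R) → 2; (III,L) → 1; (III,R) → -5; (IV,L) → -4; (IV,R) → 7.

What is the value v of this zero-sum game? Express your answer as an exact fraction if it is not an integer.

-13/17

Row minima: I → -9, II → -5, III → -5, IV → -4; maximin = -4.
Column maxima: L → 1, R → 7; minimax = 1.
-4 ≠ 1, so there is no saddle point; optimal play is mixed.
I is strictly dominated by III, so Row never plays it.
II is strictly dominated by IV, so Row never plays it.
On the remaining 2×2 (III, IV vs L, R):
Let Row play III with probability p. Expected payoff against L: 1p + (-4)(1−p) = 5p − 4; against R: (-5)p + 7(1−p) = −12p + 7.
Setting these equal: 5p − 4 = −12p + 7 ⇒ 17p = 11 ⇒ p = 11/17, and the value is (5)·(11/17) − 4 = -13/17.
For Column: with q = P(L), equating III's and IV's payoffs gives 6q − 5 = −11q + 7 ⇒ q = 12/17.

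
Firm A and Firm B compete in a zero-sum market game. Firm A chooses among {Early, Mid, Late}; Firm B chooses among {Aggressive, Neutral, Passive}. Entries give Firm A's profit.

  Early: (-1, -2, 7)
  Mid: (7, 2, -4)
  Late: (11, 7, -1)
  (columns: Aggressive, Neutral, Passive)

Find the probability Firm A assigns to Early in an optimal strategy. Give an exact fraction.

Row minima: Early → -2, Mid → -4, Late → -1; maximin = -1.
Column maxima: Aggressive → 11, Neutral → 7, Passive → 7; minimax = 7.
-1 ≠ 7, so there is no saddle point; optimal play is mixed.
Mid is strictly dominated by Late, so Firm A never plays it.
Aggressive is strictly dominated by Neutral (it gives Firm A strictly more in every row), so Firm B never plays it.
On the remaining 2×2 (Early, Late vs Neutral, Passive):
Let Firm A play Early with probability p. Expected payoff against Neutral: (-2)p + 7(1−p) = −9p + 7; against Passive: 7p + (-1)(1−p) = 8p − 1.
Setting these equal: −9p + 7 = 8p − 1 ⇒ −17p = -8 ⇒ p = 8/17, and the value is (-9)·(8/17) + 7 = 47/17.
For Firm B: with q = P(Neutral), equating Early's and Late's payoffs gives −9q + 7 = 8q − 1 ⇒ q = 8/17.

8/17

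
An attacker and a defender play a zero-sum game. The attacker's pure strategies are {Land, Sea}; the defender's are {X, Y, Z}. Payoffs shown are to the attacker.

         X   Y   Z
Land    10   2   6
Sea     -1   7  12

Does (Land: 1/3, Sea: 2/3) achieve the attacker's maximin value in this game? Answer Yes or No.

Against X this mix gives (1/3)·10 + (2/3)·(-1) = 8/3.
Against Y this mix gives (1/3)·2 + (2/3)·7 = 16/3.
Against Z this mix gives (1/3)·6 + (2/3)·12 = 10.
The defender will play X, holding the attacker to 8/3. Shifting weight toward the row that does better against X would raise this floor (the equalizing mix achieves 9/2 against both X and Y), so the proposed strategy is not optimal.

No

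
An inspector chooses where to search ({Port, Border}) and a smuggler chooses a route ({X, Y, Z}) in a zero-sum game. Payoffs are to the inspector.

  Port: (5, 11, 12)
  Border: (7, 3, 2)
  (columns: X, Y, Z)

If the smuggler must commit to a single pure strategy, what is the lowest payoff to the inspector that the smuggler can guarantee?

Column maxima: X → 7, Y → 11, Z → 12.
The smallest of these is 7.

7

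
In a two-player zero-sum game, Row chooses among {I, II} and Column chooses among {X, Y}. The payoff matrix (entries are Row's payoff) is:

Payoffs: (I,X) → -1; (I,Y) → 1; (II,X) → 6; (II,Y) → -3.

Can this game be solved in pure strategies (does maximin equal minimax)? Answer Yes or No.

No

Row minima: I → -1, II → -3; maximin = -1.
Column maxima: X → 6, Y → 1; minimax = 1.
-1 ≠ 1, so no pure-strategy equilibrium exists.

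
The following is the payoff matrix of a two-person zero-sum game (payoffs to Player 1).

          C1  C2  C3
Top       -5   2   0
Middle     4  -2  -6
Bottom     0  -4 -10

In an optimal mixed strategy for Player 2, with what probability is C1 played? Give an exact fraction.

2/5

Row minima: Top → -5, Middle → -6, Bottom → -10; maximin = -5.
Column maxima: C1 → 4, C2 → 2, C3 → 0; minimax = 0.
-5 ≠ 0, so there is no saddle point; optimal play is mixed.
Bottom is strictly dominated by Middle, so Player 1 never plays it.
C2 is strictly dominated by C3 (it gives Player 1 strictly more in every row), so Player 2 never plays it.
On the remaining 2×2 (Top, Middle vs C1, C3):
Let Player 1 play Top with probability p. Expected payoff against C1: (-5)p + 4(1−p) = −9p + 4; against C3: 0p + (-6)(1−p) = 6p − 6.
Setting these equal: −9p + 4 = 6p − 6 ⇒ −15p = -10 ⇒ p = 2/3, and the value is (-9)·(2/3) + 4 = -2.
For Player 2: with q = P(C1), equating Top's and Middle's payoffs gives −5q = 10q − 6 ⇒ q = 2/5.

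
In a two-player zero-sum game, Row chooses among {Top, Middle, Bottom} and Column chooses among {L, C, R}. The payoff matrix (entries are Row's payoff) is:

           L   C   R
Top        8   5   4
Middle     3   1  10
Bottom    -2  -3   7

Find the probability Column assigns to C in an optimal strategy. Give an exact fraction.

3/5

Row minima: Top → 4, Middle → 1, Bottom → -3; maximin = 4.
Column maxima: L → 8, C → 5, R → 10; minimax = 5.
4 ≠ 5, so there is no saddle point; optimal play is mixed.
Bottom is strictly dominated by Middle, so Row never plays it.
L is strictly dominated by C (it gives Row strictly more in every row), so Column never plays it.
On the remaining 2×2 (Top, Middle vs C, R):
Let Row play Top with probability p. Expected payoff against C: 5p + 1(1−p) = 4p + 1; against R: 4p + 10(1−p) = −6p + 10.
Setting these equal: 4p + 1 = −6p + 10 ⇒ 10p = 9 ⇒ p = 9/10, and the value is (4)·(9/10) + 1 = 23/5.
For Column: with q = P(C), equating Top's and Middle's payoffs gives q + 4 = −9q + 10 ⇒ q = 3/5.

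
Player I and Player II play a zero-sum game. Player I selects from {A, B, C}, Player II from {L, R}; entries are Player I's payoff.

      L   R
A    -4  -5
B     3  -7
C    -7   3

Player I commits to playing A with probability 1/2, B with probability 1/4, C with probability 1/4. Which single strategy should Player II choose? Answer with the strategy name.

If Player II plays L, Player I's expected payoff is (1/2)·(-4) + (1/4)·3 + (1/4)·(-7) = -3.
If Player II plays R, Player I's expected payoff is (1/2)·(-5) + (1/4)·(-7) + (1/4)·3 = -7/2.
Player II minimizes Player I's payoff; the smallest is -7/2, so the best response is R.

R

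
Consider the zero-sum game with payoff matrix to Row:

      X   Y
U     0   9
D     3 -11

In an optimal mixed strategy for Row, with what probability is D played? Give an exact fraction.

Row minima: U → 0, D → -11; maximin = 0.
Column maxima: X → 3, Y → 9; minimax = 3.
0 ≠ 3, so there is no saddle point; optimal play is mixed.
Let Row play U with probability p. Expected payoff against X: 0p + 3(1−p) = −3p + 3; against Y: 9p + (-11)(1−p) = 20p − 11.
Setting these equal: −3p + 3 = 20p − 11 ⇒ −23p = -14 ⇒ p = 14/23, and the value is (-3)·(14/23) + 3 = 27/23.
For Column: with q = P(X), equating U's and D's payoffs gives −9q + 9 = 14q − 11 ⇒ q = 20/23.

9/23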